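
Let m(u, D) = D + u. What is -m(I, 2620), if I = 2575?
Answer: -5195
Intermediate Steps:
-m(I, 2620) = -(2620 + 2575) = -1*5195 = -5195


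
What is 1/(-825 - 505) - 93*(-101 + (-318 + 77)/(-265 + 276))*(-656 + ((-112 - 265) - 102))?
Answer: -189804778811/14630 ≈ -1.2974e+7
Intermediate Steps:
1/(-825 - 505) - 93*(-101 + (-318 + 77)/(-265 + 276))*(-656 + ((-112 - 265) - 102)) = 1/(-1330) - 93*(-101 - 241/11)*(-656 + (-377 - 102)) = -1/1330 - 93*(-101 - 241*1/11)*(-656 - 479) = -1/1330 - 93*(-101 - 241/11)*(-1135) = -1/1330 - (-125736)*(-1135)/11 = -1/1330 - 93*1534520/11 = -1/1330 - 142710360/11 = -189804778811/14630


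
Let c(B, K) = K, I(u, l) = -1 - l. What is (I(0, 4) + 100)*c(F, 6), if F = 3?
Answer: 570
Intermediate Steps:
(I(0, 4) + 100)*c(F, 6) = ((-1 - 1*4) + 100)*6 = ((-1 - 4) + 100)*6 = (-5 + 100)*6 = 95*6 = 570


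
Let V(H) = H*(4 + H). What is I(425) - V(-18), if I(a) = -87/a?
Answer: -107187/425 ≈ -252.20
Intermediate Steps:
I(425) - V(-18) = -87/425 - (-18)*(4 - 18) = -87*1/425 - (-18)*(-14) = -87/425 - 1*252 = -87/425 - 252 = -107187/425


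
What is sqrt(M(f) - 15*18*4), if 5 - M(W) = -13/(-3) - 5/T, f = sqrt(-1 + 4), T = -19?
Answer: I*sqrt(3507609)/57 ≈ 32.857*I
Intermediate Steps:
f = sqrt(3) ≈ 1.7320
M(W) = 23/57 (M(W) = 5 - (-13/(-3) - 5/(-19)) = 5 - (-13*(-1/3) - 5*(-1/19)) = 5 - (13/3 + 5/19) = 5 - 1*262/57 = 5 - 262/57 = 23/57)
sqrt(M(f) - 15*18*4) = sqrt(23/57 - 15*18*4) = sqrt(23/57 - 270*4) = sqrt(23/57 - 1080) = sqrt(-61537/57) = I*sqrt(3507609)/57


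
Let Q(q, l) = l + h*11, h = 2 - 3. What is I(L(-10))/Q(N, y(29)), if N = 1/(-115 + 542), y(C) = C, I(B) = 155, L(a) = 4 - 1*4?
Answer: 155/18 ≈ 8.6111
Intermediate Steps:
L(a) = 0 (L(a) = 4 - 4 = 0)
h = -1 (h = 2 - 1*3 = 2 - 3 = -1)
N = 1/427 ≈ 0.0023419
Q(q, l) = -11 + l (Q(q, l) = l - 1*11 = l - 11 = -11 + l)
I(L(-10))/Q(N, y(29)) = 155/(-11 + 29) = 155/18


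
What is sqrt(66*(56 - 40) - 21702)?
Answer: 3*I*sqrt(2294) ≈ 143.69*I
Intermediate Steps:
sqrt(66*(56 - 40) - 21702) = sqrt(66*16 - 21702) = sqrt(1056 - 21702) = sqrt(-20646) = 3*I*sqrt(2294)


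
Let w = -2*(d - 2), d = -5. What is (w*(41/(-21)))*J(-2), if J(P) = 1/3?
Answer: -82/9 ≈ -9.1111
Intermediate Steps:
J(P) = ⅓
w = 14 (w = -2*(-5 - 2) = -2*(-7) = 14)
(w*(41/(-21)))*J(-2) = (14*(41/(-21)))*(⅓) = (14*(41*(-1/21)))*(⅓) = (14*(-41/21))*(⅓) = -82/3*⅓ = -82/9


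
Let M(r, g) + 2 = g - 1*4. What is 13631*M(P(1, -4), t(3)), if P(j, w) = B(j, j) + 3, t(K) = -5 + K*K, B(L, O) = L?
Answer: -27262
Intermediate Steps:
t(K) = -5 + K²
P(j, w) = 3 + j (P(j, w) = j + 3 = 3 + j)
M(r, g) = -6 + g (M(r, g) = -2 + (g - 1*4) = -2 + (g - 4) = -2 + (-4 + g) = -6 + g)
13631*M(P(1, -4), t(3)) = 13631*(-6 + (-5 + 3²)) = 13631*(-6 + (-5 + 9)) = 13631*(-6 + 4) = 13631*(-2) = -27262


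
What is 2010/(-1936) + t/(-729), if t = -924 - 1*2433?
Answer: 279659/78408 ≈ 3.5667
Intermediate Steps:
t = -3357 (t = -924 - 2433 = -3357)
2010/(-1936) + t/(-729) = 2010/(-1936) - 3357/(-729) = 2010*(-1/1936) - 3357*(-1/729) = -1005/968 + 373/81 = 279659/78408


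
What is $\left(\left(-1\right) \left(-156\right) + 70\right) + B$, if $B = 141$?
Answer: $367$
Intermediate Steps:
$\left(\left(-1\right) \left(-156\right) + 70\right) + B = \left(\left(-1\right) \left(-156\right) + 70\right) + 141 = \left(156 + 70\right) + 141 = 226 + 141 = 367$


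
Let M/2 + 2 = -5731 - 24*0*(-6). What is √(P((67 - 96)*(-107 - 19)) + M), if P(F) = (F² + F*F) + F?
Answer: 6*√741545 ≈ 5166.8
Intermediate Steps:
M = -11466 (M = -4 + 2*(-5731 - 24*0*(-6)) = -4 + 2*(-5731 + 0*(-6)) = -4 + 2*(-5731 + 0) = -4 + 2*(-5731) = -4 - 11462 = -11466)
P(F) = F + 2*F² (P(F) = (F² + F²) + F = 2*F² + F = F + 2*F²)
√(P((67 - 96)*(-107 - 19)) + M) = √(((67 - 96)*(-107 - 19))*(1 + 2*((67 - 96)*(-107 - 19))) - 11466) = √((-29*(-126))*(1 + 2*(-29*(-126))) - 11466) = √(3654*(1 + 2*3654) - 11466) = √(3654*(1 + 7308) - 11466) = √(3654*7309 - 11466) = √(26707086 - 11466) = √26695620 = 6*√741545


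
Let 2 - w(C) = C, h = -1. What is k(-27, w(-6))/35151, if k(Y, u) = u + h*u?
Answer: 0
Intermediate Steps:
w(C) = 2 - C
k(Y, u) = 0 (k(Y, u) = u - u = 0)
k(-27, w(-6))/35151 = 0/35151 = 0*(1/35151) = 0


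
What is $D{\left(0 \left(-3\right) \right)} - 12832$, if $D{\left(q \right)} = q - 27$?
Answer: $-12859$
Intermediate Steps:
$D{\left(q \right)} = -27 + q$ ($D{\left(q \right)} = q - 27 = -27 + q$)
$D{\left(0 \left(-3\right) \right)} - 12832 = \left(-27 + 0 \left(-3\right)\right) - 12832 = \left(-27 + 0\right) - 12832 = -27 - 12832 = -12859$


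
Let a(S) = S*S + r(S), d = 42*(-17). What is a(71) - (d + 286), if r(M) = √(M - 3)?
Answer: 5469 + 2*√17 ≈ 5477.3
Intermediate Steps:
r(M) = √(-3 + M)
d = -714
a(S) = S² + √(-3 + S) (a(S) = S*S + √(-3 + S) = S² + √(-3 + S))
a(71) - (d + 286) = (71² + √(-3 + 71)) - (-714 + 286) = (5041 + √68) - 1*(-428) = (5041 + 2*√17) + 428 = 5469 + 2*√17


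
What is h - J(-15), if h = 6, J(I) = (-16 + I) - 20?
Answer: 57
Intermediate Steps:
J(I) = -36 + I
h - J(-15) = 6 - (-36 - 15) = 6 - 1*(-51) = 6 + 51 = 57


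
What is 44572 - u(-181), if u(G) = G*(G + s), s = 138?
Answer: 36789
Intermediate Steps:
u(G) = G*(138 + G) (u(G) = G*(G + 138) = G*(138 + G))
44572 - u(-181) = 44572 - (-181)*(138 - 181) = 44572 - (-181)*(-43) = 44572 - 1*7783 = 44572 - 7783 = 36789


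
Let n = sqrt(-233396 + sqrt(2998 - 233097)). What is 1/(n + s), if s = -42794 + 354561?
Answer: 1/(311767 + sqrt(-233396 + I*sqrt(230099))) ≈ 3.2075e-6 - 4.97e-9*I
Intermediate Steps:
s = 311767
n = sqrt(-233396 + I*sqrt(230099)) (n = sqrt(-233396 + sqrt(-230099)) = sqrt(-233396 + I*sqrt(230099)) ≈ 0.496 + 483.11*I)
1/(n + s) = 1/(sqrt(-233396 + I*sqrt(230099)) + 311767) = 1/(311767 + sqrt(-233396 + I*sqrt(230099)))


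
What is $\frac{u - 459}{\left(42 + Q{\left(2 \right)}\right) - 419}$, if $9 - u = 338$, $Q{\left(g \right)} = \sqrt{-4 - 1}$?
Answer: $\frac{148538}{71067} + \frac{394 i \sqrt{5}}{71067} \approx 2.0901 + 0.012397 i$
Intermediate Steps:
$Q{\left(g \right)} = i \sqrt{5}$ ($Q{\left(g \right)} = \sqrt{-5} = i \sqrt{5}$)
$u = -329$ ($u = 9 - 338 = -329$)
$\frac{u - 459}{\left(42 + Q{\left(2 \right)}\right) - 419} = \frac{-329 - 459}{\left(42 + i \sqrt{5}\right) - 419} = - \frac{788}{-377 + i \sqrt{5}}$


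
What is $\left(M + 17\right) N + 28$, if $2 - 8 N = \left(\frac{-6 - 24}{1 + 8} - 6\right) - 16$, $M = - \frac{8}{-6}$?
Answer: $\frac{3263}{36} \approx 90.639$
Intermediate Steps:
$M = \frac{4}{3}$ ($M = \left(-8\right) \left(- \frac{1}{6}\right) = \frac{4}{3} \approx 1.3333$)
$N = \frac{41}{12}$ ($N = \frac{1}{4} - \frac{\left(\frac{-6 - 24}{1 + 8} - 6\right) - 16}{8} = \frac{1}{4} - \frac{\left(\frac{-6 - 24}{9} - 6\right) - 16}{8} = \frac{1}{4} - \frac{\left(\left(-30\right) \frac{1}{9} - 6\right) - 16}{8} = \frac{1}{4} - \frac{\left(- \frac{10}{3} - 6\right) - 16}{8} = \frac{1}{4} - \frac{- \frac{28}{3} - 16}{8} = \frac{1}{4} - - \frac{19}{6} = \frac{1}{4} + \frac{19}{6} = \frac{41}{12} \approx 3.4167$)
$\left(M + 17\right) N + 28 = \left(\frac{4}{3} + 17\right) \frac{41}{12} + 28 = \frac{55}{3} \cdot \frac{41}{12} + 28 = \frac{2255}{36} + 28 = \frac{3263}{36}$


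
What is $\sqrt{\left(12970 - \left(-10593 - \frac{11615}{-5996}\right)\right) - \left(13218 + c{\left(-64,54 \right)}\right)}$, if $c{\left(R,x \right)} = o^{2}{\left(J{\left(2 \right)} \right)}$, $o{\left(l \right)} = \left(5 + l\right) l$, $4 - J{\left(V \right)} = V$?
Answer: $\frac{\sqrt{91201841711}}{2998} \approx 100.73$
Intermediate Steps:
$J{\left(V \right)} = 4 - V$
$o{\left(l \right)} = l \left(5 + l\right)$
$c{\left(R,x \right)} = 196$ ($c{\left(R,x \right)} = \left(\left(4 - 2\right) \left(5 + \left(4 - 2\right)\right)\right)^{2} = \left(2 \left(5 + 2\right)\right)^{2} = \left(2 \cdot 7\right)^{2} = 14^{2} = 196$)
$\sqrt{\left(12970 - \left(-10593 - \frac{11615}{-5996}\right)\right) - \left(13218 + c{\left(-64,54 \right)}\right)} = \sqrt{\left(12970 - \left(-10593 - \frac{11615}{-5996}\right)\right) - 13414} = \sqrt{\left(12970 - \left(-10593 - 11615 \left(- \frac{1}{5996}\right)\right)\right) - 13414} = \sqrt{\left(12970 - \left(-10593 - - \frac{11615}{5996}\right)\right) - 13414} = \sqrt{\left(12970 - \left(-10593 + \frac{11615}{5996}\right)\right) - 13414} = \sqrt{\left(12970 - - \frac{63504013}{5996}\right) - 13414} = \sqrt{\left(12970 + \frac{63504013}{5996}\right) - 13414} = \sqrt{\frac{141272133}{5996} - 13414} = \sqrt{\frac{60841789}{5996}} = \frac{\sqrt{91201841711}}{2998}$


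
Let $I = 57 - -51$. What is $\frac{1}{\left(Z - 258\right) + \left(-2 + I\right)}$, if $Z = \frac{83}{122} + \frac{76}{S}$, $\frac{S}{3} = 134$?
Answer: $- \frac{24522}{3706025} \approx -0.0066168$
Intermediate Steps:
$S = 402$ ($S = 3 \cdot 134 = 402$)
$I = 108$ ($I = 57 + 51 = 108$)
$Z = \frac{21319}{24522}$ ($Z = \frac{83}{122} + \frac{76}{402} = 83 \cdot \frac{1}{122} + 76 \cdot \frac{1}{402} = \frac{83}{122} + \frac{38}{201} = \frac{21319}{24522} \approx 0.86938$)
$\frac{1}{\left(Z - 258\right) + \left(-2 + I\right)} = \frac{1}{\left(\frac{21319}{24522} - 258\right) + \left(-2 + 108\right)} = \frac{1}{- \frac{6305357}{24522} + 106} = \frac{1}{- \frac{3706025}{24522}} = - \frac{24522}{3706025}$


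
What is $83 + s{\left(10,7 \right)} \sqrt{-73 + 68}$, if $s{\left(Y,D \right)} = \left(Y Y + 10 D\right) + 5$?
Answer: $83 + 175 i \sqrt{5} \approx 83.0 + 391.31 i$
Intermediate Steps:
$s{\left(Y,D \right)} = 5 + Y^{2} + 10 D$ ($s{\left(Y,D \right)} = \left(Y^{2} + 10 D\right) + 5 = 5 + Y^{2} + 10 D$)
$83 + s{\left(10,7 \right)} \sqrt{-73 + 68} = 83 + \left(5 + 10^{2} + 10 \cdot 7\right) \sqrt{-73 + 68} = 83 + \left(5 + 100 + 70\right) \sqrt{-5} = 83 + 175 i \sqrt{5}$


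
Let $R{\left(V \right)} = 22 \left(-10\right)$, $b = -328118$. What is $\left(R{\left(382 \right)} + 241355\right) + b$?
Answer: $-86983$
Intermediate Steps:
$R{\left(V \right)} = -220$
$\left(R{\left(382 \right)} + 241355\right) + b = \left(-220 + 241355\right) - 328118 = 241135 - 328118 = -86983$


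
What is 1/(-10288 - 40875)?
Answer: -1/51163 ≈ -1.9545e-5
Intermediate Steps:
1/(-10288 - 40875) = 1/(-51163) = -1/51163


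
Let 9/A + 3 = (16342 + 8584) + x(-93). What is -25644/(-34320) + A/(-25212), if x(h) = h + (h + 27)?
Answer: 10107847393/13527582640 ≈ 0.74720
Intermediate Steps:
x(h) = 27 + 2*h (x(h) = h + (27 + h) = 27 + 2*h)
A = 9/24764 (A = 9/(-3 + ((16342 + 8584) + (27 + 2*(-93)))) = 9/(-3 + (24926 + (27 - 186))) = 9/(-3 + (24926 - 159)) = 9/(-3 + 24767) = 9/24764 ≈ 0.00036343)
-25644/(-34320) + A/(-25212) = -25644/(-34320) + (9/24764)/(-25212) = -25644*(-1/34320) + (9/24764)*(-1/25212) = 2137/2860 - 3/208116656 = 10107847393/13527582640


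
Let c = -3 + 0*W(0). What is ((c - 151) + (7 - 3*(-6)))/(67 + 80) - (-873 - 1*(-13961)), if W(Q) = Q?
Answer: -641355/49 ≈ -13089.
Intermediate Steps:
c = -3 (c = -3 + 0*0 = -3 + 0 = -3)
((c - 151) + (7 - 3*(-6)))/(67 + 80) - (-873 - 1*(-13961)) = ((-3 - 151) + (7 - 3*(-6)))/(67 + 80) - (-873 - 1*(-13961)) = (-154 + (7 + 18))/147 - (-873 + 13961) = (-154 + 25)/147 - 1*13088 = (1/147)*(-129) - 13088 = -43/49 - 13088 = -641355/49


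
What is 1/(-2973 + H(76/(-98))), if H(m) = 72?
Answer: -1/2901 ≈ -0.00034471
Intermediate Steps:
1/(-2973 + H(76/(-98))) = 1/(-2973 + 72) = 1/(-2901) = -1/2901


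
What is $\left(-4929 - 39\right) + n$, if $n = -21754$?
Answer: $-26722$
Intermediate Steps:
$\left(-4929 - 39\right) + n = \left(-4929 - 39\right) - 21754 = -4968 - 21754 = -26722$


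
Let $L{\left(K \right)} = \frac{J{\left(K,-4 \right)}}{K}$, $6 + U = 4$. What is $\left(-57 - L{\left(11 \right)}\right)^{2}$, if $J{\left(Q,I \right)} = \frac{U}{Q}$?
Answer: $\frac{47541025}{14641} \approx 3247.1$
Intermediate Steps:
$U = -2$ ($U = -6 + 4 = -2$)
$J{\left(Q,I \right)} = - \frac{2}{Q}$
$L{\left(K \right)} = - \frac{2}{K^{2}}$ ($L{\left(K \right)} = \frac{\left(-2\right) \frac{1}{K}}{K} = - \frac{2}{K^{2}}$)
$\left(-57 - L{\left(11 \right)}\right)^{2} = \left(-57 - - \frac{2}{121}\right)^{2} = \left(-57 + \frac{2}{121}\right)^{2} = \left(- \frac{6895}{121}\right)^{2} = \frac{47541025}{14641}$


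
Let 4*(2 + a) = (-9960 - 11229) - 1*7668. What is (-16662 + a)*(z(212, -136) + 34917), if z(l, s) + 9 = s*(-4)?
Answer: -846531719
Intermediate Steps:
z(l, s) = -9 - 4*s (z(l, s) = -9 + s*(-4) = -9 - 4*s)
a = -28865/4 (a = -2 + ((-9960 - 11229) - 1*7668)/4 = -2 + (-21189 - 7668)/4 = -2 + (¼)*(-28857) = -2 - 28857/4 = -28865/4 ≈ -7216.3)
(-16662 + a)*(z(212, -136) + 34917) = (-16662 - 28865/4)*((-9 - 4*(-136)) + 34917) = -95513*((-9 + 544) + 34917)/4 = -95513*(535 + 34917)/4 = -95513/4*35452 = -846531719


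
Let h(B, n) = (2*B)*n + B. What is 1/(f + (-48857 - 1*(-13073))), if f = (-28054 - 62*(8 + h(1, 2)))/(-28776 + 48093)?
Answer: -6439/230422796 ≈ -2.7944e-5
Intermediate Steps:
h(B, n) = B + 2*B*n (h(B, n) = 2*B*n + B = B + 2*B*n)
f = -9620/6439 (f = (-28054 - 62*(8 + 1*(1 + 2*2)))/(-28776 + 48093) = (-28054 - 62*(8 + 1*(1 + 4)))/19317 = (-28054 - 62*(8 + 1*5))*(1/19317) = (-28054 - 62*(8 + 5))*(1/19317) = (-28054 - 62*13)*(1/19317) = (-28054 - 806)*(1/19317) = -28860*1/19317 = -9620/6439 ≈ -1.4940)
1/(f + (-48857 - 1*(-13073))) = 1/(-9620/6439 + (-48857 - 1*(-13073))) = 1/(-9620/6439 + (-48857 + 13073)) = 1/(-9620/6439 - 35784) = 1/(-230422796/6439) = -6439/230422796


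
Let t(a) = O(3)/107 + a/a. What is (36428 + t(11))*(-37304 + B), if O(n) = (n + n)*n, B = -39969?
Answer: -301204049433/107 ≈ -2.8150e+9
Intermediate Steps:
O(n) = 2*n**2 (O(n) = (2*n)*n = 2*n**2)
t(a) = 125/107 (t(a) = (2*3**2)/107 + a/a = (2*9)*(1/107) + 1 = 18*(1/107) + 1 = 18/107 + 1 = 125/107)
(36428 + t(11))*(-37304 + B) = (36428 + 125/107)*(-37304 - 39969) = (3897921/107)*(-77273) = -301204049433/107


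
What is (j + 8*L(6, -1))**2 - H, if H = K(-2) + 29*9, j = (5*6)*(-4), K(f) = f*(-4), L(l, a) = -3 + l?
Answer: 8947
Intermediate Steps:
K(f) = -4*f
j = -120 (j = 30*(-4) = -120)
H = 269 (H = -4*(-2) + 29*9 = 8 + 261 = 269)
(j + 8*L(6, -1))**2 - H = (-120 + 8*(-3 + 6))**2 - 1*269 = (-120 + 8*3)**2 - 269 = (-120 + 24)**2 - 269 = (-96)**2 - 269 = 9216 - 269 = 8947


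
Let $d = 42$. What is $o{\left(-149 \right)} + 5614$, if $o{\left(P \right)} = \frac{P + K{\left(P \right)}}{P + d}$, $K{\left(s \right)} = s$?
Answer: $\frac{600996}{107} \approx 5616.8$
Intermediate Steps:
$o{\left(P \right)} = \frac{2 P}{42 + P}$ ($o{\left(P \right)} = \frac{P + P}{P + 42} = \frac{2 P}{42 + P}$)
$o{\left(-149 \right)} + 5614 = 2 \left(-149\right) \frac{1}{42 - 149} + 5614 = 2 \left(-149\right) \frac{1}{-107} + 5614 = 2 \left(-149\right) \left(- \frac{1}{107}\right) + 5614 = \frac{298}{107} + 5614 = \frac{600996}{107}$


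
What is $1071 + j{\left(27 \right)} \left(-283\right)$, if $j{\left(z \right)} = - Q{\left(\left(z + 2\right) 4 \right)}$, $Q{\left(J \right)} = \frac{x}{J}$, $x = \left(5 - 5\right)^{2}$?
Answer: $1071$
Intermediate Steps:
$x = 0$ ($x = 0^{2} = 0$)
$Q{\left(J \right)} = 0$ ($Q{\left(J \right)} = \frac{0}{J} = 0$)
$j{\left(z \right)} = 0$ ($j{\left(z \right)} = \left(-1\right) 0 = 0$)
$1071 + j{\left(27 \right)} \left(-283\right) = 1071 + 0 \left(-283\right) = 1071 + 0 = 1071$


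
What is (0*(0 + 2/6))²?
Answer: 0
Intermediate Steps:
(0*(0 + 2/6))² = (0*(0 + 2*(⅙)))² = (0*(0 + ⅓))² = (0*(⅓))² = 0² = 0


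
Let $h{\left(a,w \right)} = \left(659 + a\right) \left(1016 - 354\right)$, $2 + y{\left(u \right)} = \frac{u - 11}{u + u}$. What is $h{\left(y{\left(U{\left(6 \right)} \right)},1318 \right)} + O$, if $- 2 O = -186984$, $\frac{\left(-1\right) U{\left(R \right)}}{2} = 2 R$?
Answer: $\frac{12693809}{24} \approx 5.2891 \cdot 10^{5}$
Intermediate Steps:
$U{\left(R \right)} = - 4 R$ ($U{\left(R \right)} = - 2 \cdot 2 R = - 4 R$)
$O = 93492$ ($O = \left(- \frac{1}{2}\right) \left(-186984\right) = 93492$)
$y{\left(u \right)} = -2 + \frac{-11 + u}{2 u}$ ($y{\left(u \right)} = -2 + \frac{u - 11}{u + u} = -2 + \frac{-11 + u}{2 u}$)
$h{\left(a,w \right)} = 436258 + 662 a$ ($h{\left(a,w \right)} = \left(659 + a\right) 662 = 436258 + 662 a$)
$h{\left(y{\left(U{\left(6 \right)} \right)},1318 \right)} + O = \left(436258 + 662 \frac{-11 - 3 \left(\left(-4\right) 6\right)}{2 \left(\left(-4\right) 6\right)}\right) + 93492 = \left(436258 + 662 \frac{-11 - -72}{2 \left(-24\right)}\right) + 93492 = \left(436258 + 662 \cdot \frac{1}{2} \left(- \frac{1}{24}\right) \left(-11 + 72\right)\right) + 93492 = \left(436258 + 662 \cdot \frac{1}{2} \left(- \frac{1}{24}\right) 61\right) + 93492 = \left(436258 + 662 \left(- \frac{61}{48}\right)\right) + 93492 = \left(436258 - \frac{20191}{24}\right) + 93492 = \frac{10450001}{24} + 93492 = \frac{12693809}{24}$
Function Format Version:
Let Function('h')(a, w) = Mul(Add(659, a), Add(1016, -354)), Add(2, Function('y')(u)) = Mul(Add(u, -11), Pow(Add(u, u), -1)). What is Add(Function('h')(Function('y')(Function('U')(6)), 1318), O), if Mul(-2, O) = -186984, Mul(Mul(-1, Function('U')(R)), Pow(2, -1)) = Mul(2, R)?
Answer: Rational(12693809, 24) ≈ 5.2891e+5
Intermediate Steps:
Function('U')(R) = Mul(-4, R) (Function('U')(R) = Mul(-2, Mul(2, R)) = Mul(-4, R))
O = 93492 (O = Mul(Rational(-1, 2), -186984) = 93492)
Function('y')(u) = Add(-2, Mul(Rational(1, 2), Pow(u, -1), Add(-11, u))) (Function('y')(u) = Add(-2, Mul(Add(u, -11), Pow(Add(u, u), -1))) = Add(-2, Mul(Add(-11, u), Pow(Mul(2, u), -1))) = Add(-2, Mul(Add(-11, u), Mul(Rational(1, 2), Pow(u, -1)))) = Add(-2, Mul(Rational(1, 2), Pow(u, -1), Add(-11, u))))
Function('h')(a, w) = Add(436258, Mul(662, a)) (Function('h')(a, w) = Mul(Add(659, a), 662) = Add(436258, Mul(662, a)))
Add(Function('h')(Function('y')(Function('U')(6)), 1318), O) = Add(Add(436258, Mul(662, Mul(Rational(1, 2), Pow(Mul(-4, 6), -1), Add(-11, Mul(-3, Mul(-4, 6)))))), 93492) = Add(Add(436258, Mul(662, Mul(Rational(1, 2), Pow(-24, -1), Add(-11, Mul(-3, -24))))), 93492) = Add(Add(436258, Mul(662, Mul(Rational(1, 2), Rational(-1, 24), Add(-11, 72)))), 93492) = Add(Add(436258, Mul(662, Mul(Rational(1, 2), Rational(-1, 24), 61))), 93492) = Add(Add(436258, Mul(662, Rational(-61, 48))), 93492) = Add(Add(436258, Rational(-20191, 24)), 93492) = Add(Rational(10450001, 24), 93492) = Rational(12693809, 24)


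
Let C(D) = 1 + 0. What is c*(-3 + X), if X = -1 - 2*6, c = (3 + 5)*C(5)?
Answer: -128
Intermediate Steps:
C(D) = 1
c = 8 (c = (3 + 5)*1 = 8*1 = 8)
X = -13 (X = -1 - 12 = -13)
c*(-3 + X) = 8*(-3 - 13) = 8*(-16) = -128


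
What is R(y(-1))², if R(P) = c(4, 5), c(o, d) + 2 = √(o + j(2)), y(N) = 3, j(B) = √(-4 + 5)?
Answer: (2 - √5)² ≈ 0.055728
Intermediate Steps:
j(B) = 1 (j(B) = √1 = 1)
c(o, d) = -2 + √(1 + o) (c(o, d) = -2 + √(o + 1) = -2 + √(1 + o))
R(P) = -2 + √5 (R(P) = -2 + √(1 + 4) = -2 + √5)
R(y(-1))² = (-2 + √5)²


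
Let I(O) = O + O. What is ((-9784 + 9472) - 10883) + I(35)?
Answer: -11125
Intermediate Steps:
I(O) = 2*O
((-9784 + 9472) - 10883) + I(35) = ((-9784 + 9472) - 10883) + 2*35 = (-312 - 10883) + 70 = -11195 + 70 = -11125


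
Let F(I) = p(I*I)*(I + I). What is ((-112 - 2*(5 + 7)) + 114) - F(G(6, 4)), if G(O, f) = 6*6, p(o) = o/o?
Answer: -94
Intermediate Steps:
p(o) = 1
G(O, f) = 36
F(I) = 2*I (F(I) = 1*(I + I) = 1*(2*I) = 2*I)
((-112 - 2*(5 + 7)) + 114) - F(G(6, 4)) = ((-112 - 2*(5 + 7)) + 114) - 2*36 = ((-112 - 2*12) + 114) - 1*72 = ((-112 - 24) + 114) - 72 = (-136 + 114) - 72 = -22 - 72 = -94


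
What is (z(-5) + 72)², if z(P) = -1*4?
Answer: 4624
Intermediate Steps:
z(P) = -4
(z(-5) + 72)² = (-4 + 72)² = 68² = 4624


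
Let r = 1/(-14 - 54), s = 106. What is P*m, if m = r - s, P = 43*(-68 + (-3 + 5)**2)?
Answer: 4959792/17 ≈ 2.9175e+5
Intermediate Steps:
r = -1/68 (r = 1/(-68) = -1/68 ≈ -0.014706)
P = -2752 (P = 43*(-68 + 2**2) = 43*(-68 + 4) = 43*(-64) = -2752)
m = -7209/68 (m = -1/68 - 1*106 = -1/68 - 106 = -7209/68 ≈ -106.01)
P*m = -2752*(-7209/68) = 4959792/17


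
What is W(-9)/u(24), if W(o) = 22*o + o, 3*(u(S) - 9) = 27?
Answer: -23/2 ≈ -11.500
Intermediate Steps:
u(S) = 18 (u(S) = 9 + (⅓)*27 = 9 + 9 = 18)
W(o) = 23*o
W(-9)/u(24) = (23*(-9))/18 = -207*1/18 = -23/2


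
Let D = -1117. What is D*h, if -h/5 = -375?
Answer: -2094375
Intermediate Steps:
h = 1875 (h = -5*(-375) = 1875)
D*h = -1117*1875 = -2094375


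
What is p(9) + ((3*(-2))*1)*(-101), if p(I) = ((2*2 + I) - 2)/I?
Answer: 5465/9 ≈ 607.22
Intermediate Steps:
p(I) = (2 + I)/I (p(I) = ((4 + I) - 1*2)/I = ((4 + I) - 2)/I = (2 + I)/I)
p(9) + ((3*(-2))*1)*(-101) = (2 + 9)/9 + ((3*(-2))*1)*(-101) = (1/9)*11 - 6*1*(-101) = 11/9 - 6*(-101) = 11/9 + 606 = 5465/9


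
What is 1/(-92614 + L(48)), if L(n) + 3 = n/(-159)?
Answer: -53/4908717 ≈ -1.0797e-5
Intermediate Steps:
L(n) = -3 - n/159 (L(n) = -3 + n/(-159) = -3 + n*(-1/159) = -3 - n/159)
1/(-92614 + L(48)) = 1/(-92614 + (-3 - 1/159*48)) = 1/(-92614 + (-3 - 16/53)) = 1/(-92614 - 175/53) = 1/(-4908717/53) = -53/4908717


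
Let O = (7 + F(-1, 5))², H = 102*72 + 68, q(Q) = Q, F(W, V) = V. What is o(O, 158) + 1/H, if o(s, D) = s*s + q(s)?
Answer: 154762561/7412 ≈ 20880.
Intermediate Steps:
H = 7412 (H = 7344 + 68 = 7412)
O = 144 (O = (7 + 5)² = 12² = 144)
o(s, D) = s + s² (o(s, D) = s*s + s = s² + s = s + s²)
o(O, 158) + 1/H = 144*(1 + 144) + 1/7412 = 144*145 + 1/7412 = 20880 + 1/7412 = 154762561/7412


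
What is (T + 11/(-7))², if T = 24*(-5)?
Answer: 724201/49 ≈ 14780.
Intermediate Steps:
T = -120
(T + 11/(-7))² = (-120 + 11/(-7))² = (-120 + 11*(-⅐))² = (-120 - 11/7)² = (-851/7)² = 724201/49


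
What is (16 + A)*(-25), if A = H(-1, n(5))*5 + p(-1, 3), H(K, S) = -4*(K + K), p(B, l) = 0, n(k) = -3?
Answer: -1400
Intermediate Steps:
H(K, S) = -8*K
A = 40 (A = -8*(-1)*5 + 0 = 8*5 + 0 = 40 + 0 = 40)
(16 + A)*(-25) = (16 + 40)*(-25) = 56*(-25) = -1400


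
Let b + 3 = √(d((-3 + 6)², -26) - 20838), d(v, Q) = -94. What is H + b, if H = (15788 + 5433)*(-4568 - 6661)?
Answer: -238290612 + 2*I*√5233 ≈ -2.3829e+8 + 144.68*I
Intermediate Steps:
H = -238290609 (H = 21221*(-11229) = -238290609)
b = -3 + 2*I*√5233 (b = -3 + √(-94 - 20838) = -3 + √(-20932) = -3 + 2*I*√5233 ≈ -3.0 + 144.68*I)
H + b = -238290609 + (-3 + 2*I*√5233) = -238290612 + 2*I*√5233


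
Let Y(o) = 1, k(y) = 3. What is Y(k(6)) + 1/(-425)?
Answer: 424/425 ≈ 0.99765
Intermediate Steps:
Y(k(6)) + 1/(-425) = 1 + 1/(-425) = 1 - 1/425 = 424/425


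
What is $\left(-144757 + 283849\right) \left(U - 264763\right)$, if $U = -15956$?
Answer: $-39045767148$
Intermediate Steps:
$\left(-144757 + 283849\right) \left(U - 264763\right) = \left(-144757 + 283849\right) \left(-15956 - 264763\right) = 139092 \left(-280719\right) = -39045767148$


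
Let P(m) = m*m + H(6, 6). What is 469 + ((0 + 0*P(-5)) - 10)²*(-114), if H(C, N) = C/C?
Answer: -10931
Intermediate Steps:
H(C, N) = 1
P(m) = 1 + m² (P(m) = m*m + 1 = m² + 1 = 1 + m²)
469 + ((0 + 0*P(-5)) - 10)²*(-114) = 469 + ((0 + 0*(1 + (-5)²)) - 10)²*(-114) = 469 + ((0 + 0*(1 + 25)) - 10)²*(-114) = 469 + ((0 + 0*26) - 10)²*(-114) = 469 + ((0 + 0) - 10)²*(-114) = 469 + (0 - 10)²*(-114) = 469 + (-10)²*(-114) = 469 + 100*(-114) = 469 - 11400 = -10931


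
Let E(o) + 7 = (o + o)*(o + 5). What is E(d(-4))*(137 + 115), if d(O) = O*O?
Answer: 167580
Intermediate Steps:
d(O) = O²
E(o) = -7 + 2*o*(5 + o) (E(o) = -7 + (o + o)*(o + 5) = -7 + (2*o)*(5 + o) = -7 + 2*o*(5 + o))
E(d(-4))*(137 + 115) = (-7 + 2*((-4)²)² + 10*(-4)²)*(137 + 115) = (-7 + 2*16² + 10*16)*252 = (-7 + 2*256 + 160)*252 = (-7 + 512 + 160)*252 = 665*252 = 167580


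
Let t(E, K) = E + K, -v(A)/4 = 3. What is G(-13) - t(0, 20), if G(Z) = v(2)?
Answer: -32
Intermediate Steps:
v(A) = -12 (v(A) = -4*3 = -12)
G(Z) = -12
G(-13) - t(0, 20) = -12 - (0 + 20) = -12 - 1*20 = -12 - 20 = -32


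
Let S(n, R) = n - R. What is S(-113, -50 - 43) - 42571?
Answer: -42591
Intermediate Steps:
S(-113, -50 - 43) - 42571 = (-113 - (-50 - 43)) - 42571 = (-113 - 1*(-93)) - 42571 = (-113 + 93) - 42571 = -20 - 42571 = -42591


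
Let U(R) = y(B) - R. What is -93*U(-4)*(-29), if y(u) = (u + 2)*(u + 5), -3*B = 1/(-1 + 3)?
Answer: 416237/12 ≈ 34686.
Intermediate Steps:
B = -1/6 (B = -1/(3*(-1 + 3)) = -1/3/2 = -1/3*1/2 = -1/6 ≈ -0.16667)
y(u) = (2 + u)*(5 + u)
U(R) = 319/36 - R (U(R) = (10 + (-1/6)**2 + 7*(-1/6)) - R = (10 + 1/36 - 7/6) - R = 319/36 - R)
-93*U(-4)*(-29) = -93*(319/36 - 1*(-4))*(-29) = -93*(319/36 + 4)*(-29) = -93*463/36*(-29) = -14353/12*(-29) = 416237/12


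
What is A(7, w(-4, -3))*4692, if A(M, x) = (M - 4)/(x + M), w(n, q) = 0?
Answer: 14076/7 ≈ 2010.9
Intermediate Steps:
A(M, x) = (-4 + M)/(M + x)
A(7, w(-4, -3))*4692 = ((-4 + 7)/(7 + 0))*4692 = (3/7)*4692 = 14076/7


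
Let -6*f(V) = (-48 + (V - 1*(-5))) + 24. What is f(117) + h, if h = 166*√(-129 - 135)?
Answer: -49/3 + 332*I*√66 ≈ -16.333 + 2697.2*I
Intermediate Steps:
f(V) = 19/6 - V/6 (f(V) = -((-48 + (V - 1*(-5))) + 24)/6 = -((-48 + (V + 5)) + 24)/6 = -((-48 + (5 + V)) + 24)/6 = -((-43 + V) + 24)/6 = -(-19 + V)/6 = 19/6 - V/6)
h = 332*I*√66 (h = 166*√(-264) = 166*(2*I*√66) = 332*I*√66 ≈ 2697.2*I)
f(117) + h = (19/6 - ⅙*117) + 332*I*√66 = (19/6 - 39/2) + 332*I*√66 = -49/3 + 332*I*√66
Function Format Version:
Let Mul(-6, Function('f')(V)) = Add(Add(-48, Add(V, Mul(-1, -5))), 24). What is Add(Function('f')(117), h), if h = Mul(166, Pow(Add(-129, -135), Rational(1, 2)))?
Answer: Add(Rational(-49, 3), Mul(332, I, Pow(66, Rational(1, 2)))) ≈ Add(-16.333, Mul(2697.2, I))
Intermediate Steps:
Function('f')(V) = Add(Rational(19, 6), Mul(Rational(-1, 6), V)) (Function('f')(V) = Mul(Rational(-1, 6), Add(Add(-48, Add(V, Mul(-1, -5))), 24)) = Mul(Rational(-1, 6), Add(Add(-48, Add(V, 5)), 24)) = Mul(Rational(-1, 6), Add(Add(-48, Add(5, V)), 24)) = Mul(Rational(-1, 6), Add(Add(-43, V), 24)) = Mul(Rational(-1, 6), Add(-19, V)) = Add(Rational(19, 6), Mul(Rational(-1, 6), V)))
h = Mul(332, I, Pow(66, Rational(1, 2))) (h = Mul(166, Pow(-264, Rational(1, 2))) = Mul(166, Mul(2, I, Pow(66, Rational(1, 2)))) = Mul(332, I, Pow(66, Rational(1, 2))) ≈ Mul(2697.2, I))
Add(Function('f')(117), h) = Add(Add(Rational(19, 6), Mul(Rational(-1, 6), 117)), Mul(332, I, Pow(66, Rational(1, 2)))) = Add(Add(Rational(19, 6), Rational(-39, 2)), Mul(332, I, Pow(66, Rational(1, 2)))) = Add(Rational(-49, 3), Mul(332, I, Pow(66, Rational(1, 2))))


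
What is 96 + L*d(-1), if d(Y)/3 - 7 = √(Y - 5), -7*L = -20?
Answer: 156 + 60*I*√6/7 ≈ 156.0 + 20.996*I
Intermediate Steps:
L = 20/7 (L = -⅐*(-20) = 20/7 ≈ 2.8571)
d(Y) = 21 + 3*√(-5 + Y) (d(Y) = 21 + 3*√(Y - 5) = 21 + 3*√(-5 + Y))
96 + L*d(-1) = 96 + 20*(21 + 3*√(-5 - 1))/7 = 96 + 20*(21 + 3*√(-6))/7 = 96 + 20*(21 + 3*(I*√6))/7 = 96 + 20*(21 + 3*I*√6)/7 = 96 + (60 + 60*I*√6/7) = 156 + 60*I*√6/7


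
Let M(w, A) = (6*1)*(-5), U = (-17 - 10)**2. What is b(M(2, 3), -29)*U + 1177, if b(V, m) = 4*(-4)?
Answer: -10487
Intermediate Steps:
U = 729 (U = (-27)**2 = 729)
M(w, A) = -30 (M(w, A) = 6*(-5) = -30)
b(V, m) = -16
b(M(2, 3), -29)*U + 1177 = -16*729 + 1177 = -11664 + 1177 = -10487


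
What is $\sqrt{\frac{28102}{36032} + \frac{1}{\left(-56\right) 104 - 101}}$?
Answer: $\frac{\sqrt{22212034139058}}{5337240} \approx 0.88303$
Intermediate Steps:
$\sqrt{\frac{28102}{36032} + \frac{1}{\left(-56\right) 104 - 101}} = \sqrt{28102 \cdot \frac{1}{36032} + \frac{1}{-5824 - 101}} = \sqrt{\frac{14051}{18016} + \frac{1}{-5925}} = \sqrt{\frac{14051}{18016} - \frac{1}{5925}} = \sqrt{\frac{83234159}{106744800}} = \frac{\sqrt{22212034139058}}{5337240}$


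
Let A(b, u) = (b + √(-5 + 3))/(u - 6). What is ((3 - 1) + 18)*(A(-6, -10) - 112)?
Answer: -4465/2 - 5*I*√2/4 ≈ -2232.5 - 1.7678*I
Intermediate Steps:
A(b, u) = (b + I*√2)/(-6 + u) (A(b, u) = (b + √(-2))/(-6 + u) = (b + I*√2)/(-6 + u))
((3 - 1) + 18)*(A(-6, -10) - 112) = ((3 - 1) + 18)*((-6 + I*√2)/(-6 - 10) - 112) = (2 + 18)*((-6 + I*√2)/(-16) - 112) = 20*(-(-6 + I*√2)/16 - 112) = 20*((3/8 - I*√2/16) - 112) = 20*(-893/8 - I*√2/16) = -4465/2 - 5*I*√2/4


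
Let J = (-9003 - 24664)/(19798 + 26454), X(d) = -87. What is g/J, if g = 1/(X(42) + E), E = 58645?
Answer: -23126/985736093 ≈ -2.3461e-5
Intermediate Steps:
J = -33667/46252 ≈ -0.72790
g = 1/58558 (g = 1/(-87 + 58645) = 1/58558 ≈ 1.7077e-5)
g/J = 1/(58558*(-33667/46252)) = (1/58558)*(-46252/33667) = -23126/985736093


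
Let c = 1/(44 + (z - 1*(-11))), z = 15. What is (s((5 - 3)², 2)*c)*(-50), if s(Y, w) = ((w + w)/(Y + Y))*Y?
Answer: -10/7 ≈ -1.4286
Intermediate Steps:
s(Y, w) = w (s(Y, w) = ((2*w)/((2*Y)))*Y = ((2*w)*(1/(2*Y)))*Y = (w/Y)*Y = w)
c = 1/70 (c = 1/(44 + (15 - 1*(-11))) = 1/(44 + (15 + 11)) = 1/(44 + 26) = 1/70 ≈ 0.014286)
(s((5 - 3)², 2)*c)*(-50) = (2*(1/70))*(-50) = (1/35)*(-50) = -10/7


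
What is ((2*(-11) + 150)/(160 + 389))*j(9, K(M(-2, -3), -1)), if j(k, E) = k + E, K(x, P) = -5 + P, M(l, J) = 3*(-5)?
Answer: 128/183 ≈ 0.69945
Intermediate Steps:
M(l, J) = -15
j(k, E) = E + k
((2*(-11) + 150)/(160 + 389))*j(9, K(M(-2, -3), -1)) = ((2*(-11) + 150)/(160 + 389))*((-5 - 1) + 9) = ((-22 + 150)/549)*(-6 + 9) = (128*(1/549))*3 = (128/549)*3 = 128/183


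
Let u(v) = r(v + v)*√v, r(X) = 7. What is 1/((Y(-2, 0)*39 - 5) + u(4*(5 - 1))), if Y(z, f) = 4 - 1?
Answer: 1/140 ≈ 0.0071429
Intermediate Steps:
Y(z, f) = 3
u(v) = 7*√v
1/((Y(-2, 0)*39 - 5) + u(4*(5 - 1))) = 1/((3*39 - 5) + 7*√(4*(5 - 1))) = 1/((117 - 5) + 7*√(4*4)) = 1/(112 + 7*√16) = 1/(112 + 7*4) = 1/(112 + 28) = 1/140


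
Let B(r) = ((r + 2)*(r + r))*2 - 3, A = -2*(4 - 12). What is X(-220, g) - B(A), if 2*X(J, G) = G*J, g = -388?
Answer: 41531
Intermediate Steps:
A = 16 (A = -2*(-8) = 16)
X(J, G) = G*J/2 (X(J, G) = (G*J)/2 = G*J/2)
B(r) = -3 + 4*r*(2 + r) (B(r) = ((2 + r)*(2*r))*2 - 3 = (2*r*(2 + r))*2 - 3 = 4*r*(2 + r) - 3 = -3 + 4*r*(2 + r))
X(-220, g) - B(A) = (½)*(-388)*(-220) - (-3 + 4*16² + 8*16) = 42680 - (-3 + 4*256 + 128) = 42680 - (-3 + 1024 + 128) = 42680 - 1*1149 = 42680 - 1149 = 41531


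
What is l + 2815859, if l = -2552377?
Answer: 263482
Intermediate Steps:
l + 2815859 = -2552377 + 2815859 = 263482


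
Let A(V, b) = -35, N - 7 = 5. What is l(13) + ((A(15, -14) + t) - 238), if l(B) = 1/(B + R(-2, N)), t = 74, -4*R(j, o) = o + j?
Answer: -4177/21 ≈ -198.90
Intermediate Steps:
N = 12 (N = 7 + 5 = 12)
R(j, o) = -j/4 - o/4 (R(j, o) = -(o + j)/4 = -(j + o)/4 = -j/4 - o/4)
l(B) = 1/(-5/2 + B) (l(B) = 1/(B + (-¼*(-2) - ¼*12)) = 1/(B + (½ - 3)) = 1/(B - 5/2) = 1/(-5/2 + B))
l(13) + ((A(15, -14) + t) - 238) = 2/(-5 + 2*13) + ((-35 + 74) - 238) = 2/(-5 + 26) + (39 - 238) = 2/21 - 199 = -4177/21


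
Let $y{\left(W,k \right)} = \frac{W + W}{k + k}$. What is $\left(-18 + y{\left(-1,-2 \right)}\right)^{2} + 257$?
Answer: $\frac{2253}{4} \approx 563.25$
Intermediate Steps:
$y{\left(W,k \right)} = \frac{W}{k}$ ($y{\left(W,k \right)} = \frac{2 W}{2 k} = 2 W \frac{1}{2 k} = \frac{W}{k}$)
$\left(-18 + y{\left(-1,-2 \right)}\right)^{2} + 257 = \left(-18 - \frac{1}{-2}\right)^{2} + 257 = \left(-18 - - \frac{1}{2}\right)^{2} + 257 = \left(-18 + \frac{1}{2}\right)^{2} + 257 = \left(- \frac{35}{2}\right)^{2} + 257 = \frac{1225}{4} + 257 = \frac{2253}{4}$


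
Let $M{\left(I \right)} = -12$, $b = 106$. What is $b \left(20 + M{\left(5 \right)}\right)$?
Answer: $848$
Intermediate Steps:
$b \left(20 + M{\left(5 \right)}\right) = 106 \left(20 - 12\right) = 106 \cdot 8 = 848$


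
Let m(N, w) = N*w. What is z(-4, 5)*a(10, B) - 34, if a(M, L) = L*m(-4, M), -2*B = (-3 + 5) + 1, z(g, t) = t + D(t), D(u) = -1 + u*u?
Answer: 1706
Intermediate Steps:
D(u) = -1 + u**2
z(g, t) = -1 + t + t**2 (z(g, t) = t + (-1 + t**2) = -1 + t + t**2)
B = -3/2 (B = -((-3 + 5) + 1)/2 = -(2 + 1)/2 = -1/2*3 = -3/2 ≈ -1.5000)
a(M, L) = -4*L*M (a(M, L) = L*(-4*M) = -4*L*M)
z(-4, 5)*a(10, B) - 34 = (-1 + 5 + 5**2)*(-4*(-3/2)*10) - 34 = (-1 + 5 + 25)*60 - 34 = 29*60 - 34 = 1740 - 34 = 1706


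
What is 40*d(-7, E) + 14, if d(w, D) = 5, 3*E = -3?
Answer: 214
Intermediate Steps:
E = -1 (E = (⅓)*(-3) = -1)
40*d(-7, E) + 14 = 40*5 + 14 = 200 + 14 = 214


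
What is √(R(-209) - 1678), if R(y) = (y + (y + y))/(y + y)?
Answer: I*√6706/2 ≈ 40.945*I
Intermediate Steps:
R(y) = 3/2 (R(y) = (y + 2*y)/((2*y)) = (3*y)*(1/(2*y)) = 3/2)
√(R(-209) - 1678) = √(3/2 - 1678) = √(-3353/2) = I*√6706/2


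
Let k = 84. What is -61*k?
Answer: -5124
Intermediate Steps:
-61*k = -61*84 = -5124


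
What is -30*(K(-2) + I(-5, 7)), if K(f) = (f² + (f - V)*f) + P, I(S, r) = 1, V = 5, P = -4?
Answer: -450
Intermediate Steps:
K(f) = -4 + f² + f*(-5 + f) (K(f) = (f² + (f - 1*5)*f) - 4 = (f² + (f - 5)*f) - 4 = (f² + (-5 + f)*f) - 4 = (f² + f*(-5 + f)) - 4 = -4 + f² + f*(-5 + f))
-30*(K(-2) + I(-5, 7)) = -30*((-4 - 5*(-2) + 2*(-2)²) + 1) = -30*((-4 + 10 + 2*4) + 1) = -30*((-4 + 10 + 8) + 1) = -30*(14 + 1) = -30*15 = -450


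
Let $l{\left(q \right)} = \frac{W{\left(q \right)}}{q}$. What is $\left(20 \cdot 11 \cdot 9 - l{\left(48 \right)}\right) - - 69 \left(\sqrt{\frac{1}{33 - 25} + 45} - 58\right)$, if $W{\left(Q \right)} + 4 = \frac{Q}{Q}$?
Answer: $- \frac{32351}{16} + \frac{1311 \sqrt{2}}{4} \approx -1558.4$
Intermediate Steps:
$W{\left(Q \right)} = -3$ ($W{\left(Q \right)} = -4 + \frac{Q}{Q} = -4 + 1 = -3$)
$l{\left(q \right)} = - \frac{3}{q}$
$\left(20 \cdot 11 \cdot 9 - l{\left(48 \right)}\right) - - 69 \left(\sqrt{\frac{1}{33 - 25} + 45} - 58\right) = \left(20 \cdot 11 \cdot 9 - - \frac{3}{48}\right) - - 69 \left(\sqrt{\frac{1}{33 - 25} + 45} - 58\right) = \left(220 \cdot 9 - \left(-3\right) \frac{1}{48}\right) - - 69 \left(\sqrt{\frac{1}{8} + 45} - 58\right) = \left(1980 - - \frac{1}{16}\right) - - 69 \left(\sqrt{\frac{1}{8} + 45} - 58\right) = \left(1980 + \frac{1}{16}\right) - - 69 \left(\sqrt{\frac{361}{8}} - 58\right) = \frac{31681}{16} - - 69 \left(\frac{19 \sqrt{2}}{4} - 58\right) = \frac{31681}{16} - - 69 \left(-58 + \frac{19 \sqrt{2}}{4}\right) = \frac{31681}{16} - \left(4002 - \frac{1311 \sqrt{2}}{4}\right) = - \frac{32351}{16} + \frac{1311 \sqrt{2}}{4}$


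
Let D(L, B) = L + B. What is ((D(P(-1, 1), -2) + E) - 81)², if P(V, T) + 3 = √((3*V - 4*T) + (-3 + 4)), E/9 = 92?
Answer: (742 + I*√6)² ≈ 5.5056e+5 + 3635.0*I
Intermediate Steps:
E = 828 (E = 9*92 = 828)
P(V, T) = -3 + √(1 - 4*T + 3*V) (P(V, T) = -3 + √((3*V - 4*T) + (-3 + 4)) = -3 + √((-4*T + 3*V) + 1) = -3 + √(1 - 4*T + 3*V))
D(L, B) = B + L
((D(P(-1, 1), -2) + E) - 81)² = (((-2 + (-3 + √(1 - 4*1 + 3*(-1)))) + 828) - 81)² = (((-2 + (-3 + √(1 - 4 - 3))) + 828) - 81)² = (((-2 + (-3 + √(-6))) + 828) - 81)² = (((-2 + (-3 + I*√6)) + 828) - 81)² = (((-5 + I*√6) + 828) - 81)² = ((823 + I*√6) - 81)² = (742 + I*√6)²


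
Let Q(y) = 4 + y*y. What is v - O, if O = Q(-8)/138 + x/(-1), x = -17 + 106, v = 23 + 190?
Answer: 20804/69 ≈ 301.51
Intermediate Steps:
v = 213
x = 89
Q(y) = 4 + y**2
O = -6107/69 (O = (4 + (-8)**2)/138 + 89/(-1) = (4 + 64)*(1/138) + 89*(-1) = 68*(1/138) - 89 = 34/69 - 89 = -6107/69 ≈ -88.507)
v - O = 213 - 1*(-6107/69) = 213 + 6107/69 = 20804/69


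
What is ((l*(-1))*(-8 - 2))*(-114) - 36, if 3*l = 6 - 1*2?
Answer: -1556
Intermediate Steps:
l = 4/3 (l = (6 - 1*2)/3 = (6 - 2)/3 = (⅓)*4 = 4/3 ≈ 1.3333)
((l*(-1))*(-8 - 2))*(-114) - 36 = (((4/3)*(-1))*(-8 - 2))*(-114) - 36 = -4/3*(-10)*(-114) - 36 = (40/3)*(-114) - 36 = -1520 - 36 = -1556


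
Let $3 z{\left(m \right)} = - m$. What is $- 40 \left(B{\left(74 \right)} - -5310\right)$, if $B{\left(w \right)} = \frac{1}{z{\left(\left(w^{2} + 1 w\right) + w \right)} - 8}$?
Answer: $- \frac{149954385}{706} \approx -2.124 \cdot 10^{5}$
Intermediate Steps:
$z{\left(m \right)} = - \frac{m}{3}$ ($z{\left(m \right)} = \frac{\left(-1\right) m}{3} = - \frac{m}{3}$)
$B{\left(w \right)} = \frac{1}{-8 - \frac{2 w}{3} - \frac{w^{2}}{3}}$ ($B{\left(w \right)} = \frac{1}{- \frac{\left(w^{2} + 1 w\right) + w}{3} - 8} = \frac{1}{- \frac{\left(w^{2} + w\right) + w}{3} - 8} = \frac{1}{- \frac{\left(w + w^{2}\right) + w}{3} - 8} = \frac{1}{- \frac{w^{2} + 2 w}{3} - 8} = \frac{1}{\left(- \frac{2 w}{3} - \frac{w^{2}}{3}\right) - 8} = \frac{1}{-8 - \frac{2 w}{3} - \frac{w^{2}}{3}}$)
$- 40 \left(B{\left(74 \right)} - -5310\right) = - 40 \left(- \frac{3}{24 + 74 \left(2 + 74\right)} - -5310\right) = - 40 \left(- \frac{3}{24 + 74 \cdot 76} + 5310\right) = - 40 \left(- \frac{3}{24 + 5624} + 5310\right) = - 40 \left(- \frac{3}{5648} + 5310\right) = \left(-40\right) \frac{29990877}{5648} = - \frac{149954385}{706}$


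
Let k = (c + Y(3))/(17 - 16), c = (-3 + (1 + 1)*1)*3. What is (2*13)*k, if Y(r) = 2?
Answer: -26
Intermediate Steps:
c = -3 (c = (-3 + 2*1)*3 = (-3 + 2)*3 = -1*3 = -3)
k = -1 (k = (-3 + 2)/(17 - 16) = -1/1 = -1*1 = -1)
(2*13)*k = (2*13)*(-1) = 26*(-1) = -26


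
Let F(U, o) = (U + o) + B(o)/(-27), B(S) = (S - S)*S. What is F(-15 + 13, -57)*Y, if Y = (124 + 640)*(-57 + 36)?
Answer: 946596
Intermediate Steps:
B(S) = 0 (B(S) = 0*S = 0)
F(U, o) = U + o (F(U, o) = (U + o) + 0/(-27) = (U + o) + 0*(-1/27) = (U + o) + 0 = U + o)
Y = -16044 (Y = 764*(-21) = -16044)
F(-15 + 13, -57)*Y = ((-15 + 13) - 57)*(-16044) = (-2 - 57)*(-16044) = -59*(-16044) = 946596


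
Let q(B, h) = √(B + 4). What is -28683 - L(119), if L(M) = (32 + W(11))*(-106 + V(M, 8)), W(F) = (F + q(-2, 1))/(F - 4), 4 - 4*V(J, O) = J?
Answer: -96637/4 + 77*√2/4 ≈ -24132.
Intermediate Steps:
V(J, O) = 1 - J/4
q(B, h) = √(4 + B)
W(F) = (F + √2)/(-4 + F) (W(F) = (F + √(4 - 2))/(F - 4) = (F + √2)/(-4 + F))
L(M) = (-105 - M/4)*(235/7 + √2/7) (L(M) = (32 + (11 + √2)/(-4 + 11))*(-106 + (1 - M/4)) = (32 + (11 + √2)/7)*(-105 - M/4) = (32 + (11/7 + √2/7))*(-105 - M/4) = (235/7 + √2/7)*(-105 - M/4) = (-105 - M/4)*(235/7 + √2/7))
-28683 - L(119) = -28683 - (-3525 - 15*√2 - 235/28*119 - 1/28*119*√2) = -28683 - (-3525 - 15*√2 - 3995/4 - 17*√2/4) = -28683 - (-18095/4 - 77*√2/4) = -28683 + (18095/4 + 77*√2/4) = -96637/4 + 77*√2/4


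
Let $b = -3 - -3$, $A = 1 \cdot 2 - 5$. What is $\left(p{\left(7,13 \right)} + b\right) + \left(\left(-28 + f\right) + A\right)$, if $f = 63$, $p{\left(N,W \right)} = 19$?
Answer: $51$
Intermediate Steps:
$A = -3$ ($A = 2 - 5 = -3$)
$b = 0$ ($b = -3 + 3 = 0$)
$\left(p{\left(7,13 \right)} + b\right) + \left(\left(-28 + f\right) + A\right) = \left(19 + 0\right) + \left(\left(-28 + 63\right) - 3\right) = 19 + \left(35 - 3\right) = 19 + 32 = 51$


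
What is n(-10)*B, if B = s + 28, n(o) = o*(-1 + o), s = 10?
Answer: 4180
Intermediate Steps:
B = 38 (B = 10 + 28 = 38)
n(-10)*B = -10*(-1 - 10)*38 = -10*(-11)*38 = 110*38 = 4180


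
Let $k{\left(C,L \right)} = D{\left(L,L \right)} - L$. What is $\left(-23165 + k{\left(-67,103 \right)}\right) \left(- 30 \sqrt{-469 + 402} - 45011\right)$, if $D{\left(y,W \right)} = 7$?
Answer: $1047000871 + 697830 i \sqrt{67} \approx 1.047 \cdot 10^{9} + 5.712 \cdot 10^{6} i$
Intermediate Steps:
$k{\left(C,L \right)} = 7 - L$
$\left(-23165 + k{\left(-67,103 \right)}\right) \left(- 30 \sqrt{-469 + 402} - 45011\right) = \left(-23165 + \left(7 - 103\right)\right) \left(- 30 \sqrt{-469 + 402} - 45011\right) = \left(-23165 + \left(7 - 103\right)\right) \left(- 30 \sqrt{-67} - 45011\right) = \left(-23165 - 96\right) \left(- 30 i \sqrt{67} - 45011\right) = - 23261 \left(- 30 i \sqrt{67} - 45011\right) = - 23261 \left(-45011 - 30 i \sqrt{67}\right) = 1047000871 + 697830 i \sqrt{67}$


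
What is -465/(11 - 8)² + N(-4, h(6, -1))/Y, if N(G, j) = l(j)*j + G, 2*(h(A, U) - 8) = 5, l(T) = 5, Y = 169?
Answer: -52099/1014 ≈ -51.380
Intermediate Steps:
h(A, U) = 21/2 (h(A, U) = 8 + (½)*5 = 8 + 5/2 = 21/2)
N(G, j) = G + 5*j (N(G, j) = 5*j + G = G + 5*j)
-465/(11 - 8)² + N(-4, h(6, -1))/Y = -465/(11 - 8)² + (-4 + 5*(21/2))/169 = -465/(3²) + (-4 + 105/2)*(1/169) = -465/9 + (97/2)*(1/169) = -465*⅑ + 97/338 = -155/3 + 97/338 = -52099/1014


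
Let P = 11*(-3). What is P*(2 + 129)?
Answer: -4323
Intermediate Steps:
P = -33
P*(2 + 129) = -33*(2 + 129) = -33*131 = -4323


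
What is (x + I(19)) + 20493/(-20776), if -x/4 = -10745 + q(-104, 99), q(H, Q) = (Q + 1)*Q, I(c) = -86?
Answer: 68415651/20776 ≈ 3293.0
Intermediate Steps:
q(H, Q) = Q*(1 + Q) (q(H, Q) = (1 + Q)*Q = Q*(1 + Q))
x = 3380 (x = -4*(-10745 + 99*(1 + 99)) = -4*(-10745 + 99*100) = -4*(-10745 + 9900) = -4*(-845) = 3380)
(x + I(19)) + 20493/(-20776) = (3380 - 86) + 20493/(-20776) = 3294 + 20493*(-1/20776) = 3294 - 20493/20776 = 68415651/20776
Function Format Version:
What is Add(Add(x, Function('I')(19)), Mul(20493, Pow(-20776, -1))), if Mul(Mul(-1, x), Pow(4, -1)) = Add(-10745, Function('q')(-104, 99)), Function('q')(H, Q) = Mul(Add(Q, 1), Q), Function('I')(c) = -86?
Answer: Rational(68415651, 20776) ≈ 3293.0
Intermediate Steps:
Function('q')(H, Q) = Mul(Q, Add(1, Q)) (Function('q')(H, Q) = Mul(Add(1, Q), Q) = Mul(Q, Add(1, Q)))
x = 3380 (x = Mul(-4, Add(-10745, Mul(99, Add(1, 99)))) = Mul(-4, Add(-10745, Mul(99, 100))) = Mul(-4, Add(-10745, 9900)) = Mul(-4, -845) = 3380)
Add(Add(x, Function('I')(19)), Mul(20493, Pow(-20776, -1))) = Add(Add(3380, -86), Mul(20493, Pow(-20776, -1))) = Add(3294, Mul(20493, Rational(-1, 20776))) = Add(3294, Rational(-20493, 20776)) = Rational(68415651, 20776)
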